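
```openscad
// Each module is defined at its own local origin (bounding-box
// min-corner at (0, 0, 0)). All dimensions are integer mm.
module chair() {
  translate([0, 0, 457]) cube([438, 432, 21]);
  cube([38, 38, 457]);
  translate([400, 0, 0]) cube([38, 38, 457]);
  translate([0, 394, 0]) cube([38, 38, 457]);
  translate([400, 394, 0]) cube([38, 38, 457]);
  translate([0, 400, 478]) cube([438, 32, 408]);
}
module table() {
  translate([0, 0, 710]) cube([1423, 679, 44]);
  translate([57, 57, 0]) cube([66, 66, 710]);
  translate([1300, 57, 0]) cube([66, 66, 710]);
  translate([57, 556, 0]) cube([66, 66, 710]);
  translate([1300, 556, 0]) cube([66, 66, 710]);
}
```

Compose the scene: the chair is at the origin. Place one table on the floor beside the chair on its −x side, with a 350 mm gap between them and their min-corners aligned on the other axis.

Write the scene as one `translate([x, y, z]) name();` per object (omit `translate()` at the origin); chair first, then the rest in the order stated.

chair();
translate([-1773, 0, 0]) table();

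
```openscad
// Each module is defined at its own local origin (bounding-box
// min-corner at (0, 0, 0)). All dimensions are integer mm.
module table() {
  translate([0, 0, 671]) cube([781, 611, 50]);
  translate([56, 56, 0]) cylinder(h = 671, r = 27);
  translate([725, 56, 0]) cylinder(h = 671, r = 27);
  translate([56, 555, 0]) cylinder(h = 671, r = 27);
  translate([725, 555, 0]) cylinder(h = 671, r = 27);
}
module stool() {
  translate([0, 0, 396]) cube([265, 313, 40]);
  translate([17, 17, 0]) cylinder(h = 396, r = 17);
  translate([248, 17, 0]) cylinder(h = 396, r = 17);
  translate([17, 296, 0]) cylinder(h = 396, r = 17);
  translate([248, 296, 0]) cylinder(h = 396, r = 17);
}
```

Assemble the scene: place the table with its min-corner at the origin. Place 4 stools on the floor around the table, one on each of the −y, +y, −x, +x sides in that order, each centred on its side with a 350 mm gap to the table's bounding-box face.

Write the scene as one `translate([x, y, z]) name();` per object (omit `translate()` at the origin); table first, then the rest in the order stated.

table();
translate([258, -663, 0]) stool();
translate([258, 961, 0]) stool();
translate([-615, 149, 0]) stool();
translate([1131, 149, 0]) stool();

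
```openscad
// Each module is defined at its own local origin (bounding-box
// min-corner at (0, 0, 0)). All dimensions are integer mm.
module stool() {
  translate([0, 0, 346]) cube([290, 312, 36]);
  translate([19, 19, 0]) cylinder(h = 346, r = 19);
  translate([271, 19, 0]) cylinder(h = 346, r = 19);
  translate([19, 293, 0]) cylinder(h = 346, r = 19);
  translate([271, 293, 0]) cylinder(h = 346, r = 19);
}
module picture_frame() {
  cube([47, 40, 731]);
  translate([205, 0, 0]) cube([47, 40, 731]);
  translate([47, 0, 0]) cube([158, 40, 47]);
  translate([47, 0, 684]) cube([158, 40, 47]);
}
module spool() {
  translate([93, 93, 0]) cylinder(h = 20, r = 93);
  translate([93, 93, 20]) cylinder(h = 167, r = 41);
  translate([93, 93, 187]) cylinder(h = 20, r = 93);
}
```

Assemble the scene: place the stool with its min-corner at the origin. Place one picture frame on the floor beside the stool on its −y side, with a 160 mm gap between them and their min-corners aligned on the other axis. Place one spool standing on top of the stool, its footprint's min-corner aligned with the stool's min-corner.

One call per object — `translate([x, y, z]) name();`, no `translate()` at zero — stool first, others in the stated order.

stool();
translate([0, -200, 0]) picture_frame();
translate([0, 0, 382]) spool();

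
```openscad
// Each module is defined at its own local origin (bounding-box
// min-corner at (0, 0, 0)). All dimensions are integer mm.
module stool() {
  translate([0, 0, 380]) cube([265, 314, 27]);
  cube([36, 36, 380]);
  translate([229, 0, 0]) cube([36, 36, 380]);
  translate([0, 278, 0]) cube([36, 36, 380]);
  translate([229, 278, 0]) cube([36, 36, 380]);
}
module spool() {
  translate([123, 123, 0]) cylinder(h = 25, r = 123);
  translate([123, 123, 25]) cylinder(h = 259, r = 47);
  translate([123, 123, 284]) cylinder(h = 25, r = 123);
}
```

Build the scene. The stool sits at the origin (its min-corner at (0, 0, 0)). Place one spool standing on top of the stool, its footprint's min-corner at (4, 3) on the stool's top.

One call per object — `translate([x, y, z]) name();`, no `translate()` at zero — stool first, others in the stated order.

stool();
translate([4, 3, 407]) spool();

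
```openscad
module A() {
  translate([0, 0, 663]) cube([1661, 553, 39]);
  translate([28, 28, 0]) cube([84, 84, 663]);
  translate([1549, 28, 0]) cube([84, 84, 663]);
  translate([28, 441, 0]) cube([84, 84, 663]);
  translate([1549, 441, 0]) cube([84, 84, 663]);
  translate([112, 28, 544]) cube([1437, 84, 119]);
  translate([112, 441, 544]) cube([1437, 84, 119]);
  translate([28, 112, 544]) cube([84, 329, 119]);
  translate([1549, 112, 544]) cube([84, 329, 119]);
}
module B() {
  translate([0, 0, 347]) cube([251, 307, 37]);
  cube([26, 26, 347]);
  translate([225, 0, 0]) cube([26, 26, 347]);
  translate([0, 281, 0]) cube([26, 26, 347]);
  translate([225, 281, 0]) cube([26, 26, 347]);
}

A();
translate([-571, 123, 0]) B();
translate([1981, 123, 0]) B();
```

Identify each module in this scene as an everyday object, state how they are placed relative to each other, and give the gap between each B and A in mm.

A is a table. B is a stool. Two stools sit around the table at the −x, +x sides. The gap between each stool and the table is 320 mm.

Each stool's nearest face is 320 mm from the table's bounding box.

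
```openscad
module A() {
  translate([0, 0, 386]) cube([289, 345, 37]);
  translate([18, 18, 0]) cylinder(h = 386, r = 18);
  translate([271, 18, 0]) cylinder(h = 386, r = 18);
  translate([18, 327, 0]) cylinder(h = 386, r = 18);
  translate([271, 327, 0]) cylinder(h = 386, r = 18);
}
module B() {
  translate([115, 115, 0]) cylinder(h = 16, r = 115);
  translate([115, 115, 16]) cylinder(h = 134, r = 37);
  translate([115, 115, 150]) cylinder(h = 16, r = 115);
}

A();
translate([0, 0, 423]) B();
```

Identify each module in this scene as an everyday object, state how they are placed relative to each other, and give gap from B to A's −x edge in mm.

The spool's min-x is at 0; the stool's min-x is 0; gap = 0 mm.

A is a stool. B is a spool. The spool is on top of the stool. The gap from the spool to the stool's −x edge is 0 mm.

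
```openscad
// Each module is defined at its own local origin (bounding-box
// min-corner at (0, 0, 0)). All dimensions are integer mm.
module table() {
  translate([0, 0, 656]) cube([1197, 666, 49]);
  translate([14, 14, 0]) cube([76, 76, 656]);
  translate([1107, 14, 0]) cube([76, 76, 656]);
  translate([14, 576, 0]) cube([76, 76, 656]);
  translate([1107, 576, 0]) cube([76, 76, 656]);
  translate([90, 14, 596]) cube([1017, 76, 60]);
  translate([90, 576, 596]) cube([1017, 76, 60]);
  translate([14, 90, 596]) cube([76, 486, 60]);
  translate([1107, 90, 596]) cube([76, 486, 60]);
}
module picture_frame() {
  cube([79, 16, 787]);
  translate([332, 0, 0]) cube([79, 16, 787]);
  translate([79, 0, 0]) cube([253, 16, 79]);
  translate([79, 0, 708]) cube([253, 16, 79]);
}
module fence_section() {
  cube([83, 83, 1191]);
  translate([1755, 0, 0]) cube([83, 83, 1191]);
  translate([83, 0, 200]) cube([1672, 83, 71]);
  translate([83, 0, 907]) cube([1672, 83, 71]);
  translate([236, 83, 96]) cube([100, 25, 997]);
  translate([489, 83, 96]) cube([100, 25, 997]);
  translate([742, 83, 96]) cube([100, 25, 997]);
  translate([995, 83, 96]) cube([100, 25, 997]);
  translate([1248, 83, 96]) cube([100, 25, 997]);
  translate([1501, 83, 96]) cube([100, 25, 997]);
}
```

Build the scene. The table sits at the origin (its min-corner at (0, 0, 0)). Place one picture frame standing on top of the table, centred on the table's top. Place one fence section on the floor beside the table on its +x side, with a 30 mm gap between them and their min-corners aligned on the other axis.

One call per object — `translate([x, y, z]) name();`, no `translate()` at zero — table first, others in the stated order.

table();
translate([393, 325, 705]) picture_frame();
translate([1227, 0, 0]) fence_section();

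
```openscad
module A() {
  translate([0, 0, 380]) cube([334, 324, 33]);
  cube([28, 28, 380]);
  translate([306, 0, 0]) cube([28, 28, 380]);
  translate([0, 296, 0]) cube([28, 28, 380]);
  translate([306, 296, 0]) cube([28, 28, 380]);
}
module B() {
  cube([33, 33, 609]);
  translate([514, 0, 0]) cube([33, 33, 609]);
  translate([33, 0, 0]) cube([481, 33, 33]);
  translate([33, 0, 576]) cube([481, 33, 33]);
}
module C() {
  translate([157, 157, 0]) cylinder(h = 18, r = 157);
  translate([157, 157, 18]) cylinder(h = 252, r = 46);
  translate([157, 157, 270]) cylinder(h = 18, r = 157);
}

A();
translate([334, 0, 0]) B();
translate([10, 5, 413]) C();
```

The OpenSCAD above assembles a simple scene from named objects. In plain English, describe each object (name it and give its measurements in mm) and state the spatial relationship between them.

A is a simple wooden stool: a rectangular seat 334 mm (x) by 324 mm (y), 33 mm thick, top face at z = 413 mm, on four square legs, each 28×28 mm in cross-section. The legs rest on z = 0, each flush with a corner of the seat.

B is a rectangular picture frame lying in the x–z plane (depth along y). The opening is 481 mm wide (x) by 543 mm tall (z), surrounded by a border 33 mm wide on all four sides. The frame is 33 mm deep and is made of two full-height vertical stiles with two horizontal rails fitted between them.

C is a spool: two coaxial disc flanges of radius 157 mm and thickness 18 mm, joined by a core cylinder of radius 46 mm and height 252 mm. The lower flange rests on z = 0 and the three cylinders share a vertical axis.

The picture frame is against the stool's +x side, with their −y faces flush. The spool is on top of the stool, centred.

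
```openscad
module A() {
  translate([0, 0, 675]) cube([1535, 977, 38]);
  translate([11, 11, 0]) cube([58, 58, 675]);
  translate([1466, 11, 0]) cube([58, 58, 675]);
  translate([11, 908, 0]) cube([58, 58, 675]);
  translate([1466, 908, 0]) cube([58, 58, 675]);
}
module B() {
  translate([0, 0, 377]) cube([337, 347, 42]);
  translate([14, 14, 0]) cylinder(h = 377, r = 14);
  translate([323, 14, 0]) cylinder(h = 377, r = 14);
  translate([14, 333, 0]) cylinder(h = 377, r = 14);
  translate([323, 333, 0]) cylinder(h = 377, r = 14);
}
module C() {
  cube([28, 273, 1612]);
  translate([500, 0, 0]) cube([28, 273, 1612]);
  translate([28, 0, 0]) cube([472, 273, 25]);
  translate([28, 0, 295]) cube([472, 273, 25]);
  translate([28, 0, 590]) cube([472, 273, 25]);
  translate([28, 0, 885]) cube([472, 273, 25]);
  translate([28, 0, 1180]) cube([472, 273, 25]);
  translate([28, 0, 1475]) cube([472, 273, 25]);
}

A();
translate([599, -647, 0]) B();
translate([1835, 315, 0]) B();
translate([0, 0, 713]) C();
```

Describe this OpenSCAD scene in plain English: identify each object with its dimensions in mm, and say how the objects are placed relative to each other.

A is a table: top 1535 mm (x) × 977 mm (y), 38 mm thick, upper face at z = 713 mm, on four 58×58 mm square legs, each inset 11 mm from the nearest pair of top edges, running from z = 0 to the bottom of the top.

B is a simple wooden stool: a rectangular seat 337 mm (x) by 347 mm (y), 42 mm thick, top face at z = 419 mm, on four round legs, each 28 mm in diameter. The legs rest on z = 0, each leg's axis is inset half a diameter from the nearest pair of seat edges (so the leg's bounding box is flush with the corner).

C is an open bookshelf. Two side panels, each 28 mm thick, 273 mm deep and 1612 mm tall, stand 528 mm apart (outside-to-outside). Between them sit 6 shelves, each 25 mm thick and 273 mm deep, spanning the full gap between the sides. The bottom shelf rests on the floor (its underside at z = 0) and the clear gap between one shelf's top and the next shelf's underside is 270 mm.

Two stools sit around the table at the −y, +x sides. The bookshelf is on top of the table.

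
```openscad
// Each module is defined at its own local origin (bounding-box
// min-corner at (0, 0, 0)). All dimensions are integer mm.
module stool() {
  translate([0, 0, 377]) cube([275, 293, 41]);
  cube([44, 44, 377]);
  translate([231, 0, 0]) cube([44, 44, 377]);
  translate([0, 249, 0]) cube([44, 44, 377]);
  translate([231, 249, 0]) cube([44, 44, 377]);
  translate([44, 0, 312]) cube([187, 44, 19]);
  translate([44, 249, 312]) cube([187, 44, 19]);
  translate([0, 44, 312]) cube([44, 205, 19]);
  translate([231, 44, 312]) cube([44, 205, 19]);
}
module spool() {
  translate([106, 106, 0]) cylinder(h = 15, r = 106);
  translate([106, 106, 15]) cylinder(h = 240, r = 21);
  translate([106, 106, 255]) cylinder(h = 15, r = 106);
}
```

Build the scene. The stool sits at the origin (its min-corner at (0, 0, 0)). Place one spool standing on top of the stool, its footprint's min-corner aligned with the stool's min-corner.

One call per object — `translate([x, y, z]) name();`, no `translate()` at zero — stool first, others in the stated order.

stool();
translate([0, 0, 418]) spool();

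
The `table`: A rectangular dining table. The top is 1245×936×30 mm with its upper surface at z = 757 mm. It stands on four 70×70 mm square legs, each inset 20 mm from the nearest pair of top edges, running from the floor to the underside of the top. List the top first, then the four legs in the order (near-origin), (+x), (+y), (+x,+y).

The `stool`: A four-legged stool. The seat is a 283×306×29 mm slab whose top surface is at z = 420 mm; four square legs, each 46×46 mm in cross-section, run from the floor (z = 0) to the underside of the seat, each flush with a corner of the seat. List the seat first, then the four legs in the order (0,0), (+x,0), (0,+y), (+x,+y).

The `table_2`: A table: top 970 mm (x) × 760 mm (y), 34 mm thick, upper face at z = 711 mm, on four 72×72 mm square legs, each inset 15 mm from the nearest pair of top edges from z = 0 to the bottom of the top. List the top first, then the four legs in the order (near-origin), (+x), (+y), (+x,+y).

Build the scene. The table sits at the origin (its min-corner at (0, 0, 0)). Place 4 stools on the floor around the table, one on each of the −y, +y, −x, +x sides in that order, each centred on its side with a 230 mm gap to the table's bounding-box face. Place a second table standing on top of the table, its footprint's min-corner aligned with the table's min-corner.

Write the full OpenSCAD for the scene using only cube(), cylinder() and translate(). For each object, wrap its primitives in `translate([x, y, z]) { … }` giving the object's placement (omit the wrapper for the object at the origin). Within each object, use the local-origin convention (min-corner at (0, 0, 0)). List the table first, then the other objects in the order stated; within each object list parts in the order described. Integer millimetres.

translate([0, 0, 727]) cube([1245, 936, 30]);
translate([20, 20, 0]) cube([70, 70, 727]);
translate([1155, 20, 0]) cube([70, 70, 727]);
translate([20, 846, 0]) cube([70, 70, 727]);
translate([1155, 846, 0]) cube([70, 70, 727]);
translate([481, -536, 0]) {
  translate([0, 0, 391]) cube([283, 306, 29]);
  cube([46, 46, 391]);
  translate([237, 0, 0]) cube([46, 46, 391]);
  translate([0, 260, 0]) cube([46, 46, 391]);
  translate([237, 260, 0]) cube([46, 46, 391]);
}
translate([481, 1166, 0]) {
  translate([0, 0, 391]) cube([283, 306, 29]);
  cube([46, 46, 391]);
  translate([237, 0, 0]) cube([46, 46, 391]);
  translate([0, 260, 0]) cube([46, 46, 391]);
  translate([237, 260, 0]) cube([46, 46, 391]);
}
translate([-513, 315, 0]) {
  translate([0, 0, 391]) cube([283, 306, 29]);
  cube([46, 46, 391]);
  translate([237, 0, 0]) cube([46, 46, 391]);
  translate([0, 260, 0]) cube([46, 46, 391]);
  translate([237, 260, 0]) cube([46, 46, 391]);
}
translate([1475, 315, 0]) {
  translate([0, 0, 391]) cube([283, 306, 29]);
  cube([46, 46, 391]);
  translate([237, 0, 0]) cube([46, 46, 391]);
  translate([0, 260, 0]) cube([46, 46, 391]);
  translate([237, 260, 0]) cube([46, 46, 391]);
}
translate([0, 0, 757]) {
  translate([0, 0, 677]) cube([970, 760, 34]);
  translate([15, 15, 0]) cube([72, 72, 677]);
  translate([883, 15, 0]) cube([72, 72, 677]);
  translate([15, 673, 0]) cube([72, 72, 677]);
  translate([883, 673, 0]) cube([72, 72, 677]);
}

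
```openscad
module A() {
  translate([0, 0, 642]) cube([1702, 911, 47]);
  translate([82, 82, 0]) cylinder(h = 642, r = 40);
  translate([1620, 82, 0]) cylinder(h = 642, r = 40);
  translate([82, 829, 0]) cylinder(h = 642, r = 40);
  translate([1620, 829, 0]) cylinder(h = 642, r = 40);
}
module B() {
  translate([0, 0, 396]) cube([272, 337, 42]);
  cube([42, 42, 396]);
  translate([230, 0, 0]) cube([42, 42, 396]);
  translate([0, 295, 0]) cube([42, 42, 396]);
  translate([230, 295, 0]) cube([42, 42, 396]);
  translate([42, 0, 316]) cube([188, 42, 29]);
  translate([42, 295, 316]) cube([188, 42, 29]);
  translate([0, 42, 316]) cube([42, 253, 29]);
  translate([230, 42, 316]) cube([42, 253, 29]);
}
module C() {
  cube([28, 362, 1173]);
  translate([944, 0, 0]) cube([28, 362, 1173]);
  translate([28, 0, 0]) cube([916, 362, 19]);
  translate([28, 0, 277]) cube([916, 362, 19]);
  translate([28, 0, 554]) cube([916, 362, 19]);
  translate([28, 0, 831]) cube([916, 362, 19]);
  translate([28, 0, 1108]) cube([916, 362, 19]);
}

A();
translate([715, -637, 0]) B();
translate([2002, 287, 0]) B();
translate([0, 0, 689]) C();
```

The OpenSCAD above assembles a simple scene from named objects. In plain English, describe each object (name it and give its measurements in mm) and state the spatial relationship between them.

A is a table with a 1702×911 mm rectangular top, 47 mm thick, top surface at z = 689 mm, supported by four round legs of 80 mm diameter, each leg's bounding box inset 42 mm from the nearest pair of top edges, running from the floor.

B is a four-legged stool. The seat is a 272×337×42 mm slab whose top surface is at z = 438 mm; four square legs, each 42×42 mm in cross-section, run from the floor (z = 0) to the underside of the seat, each flush with a corner of the seat. Four stretchers, 42 mm wide and 29 mm tall, connect adjacent legs with their undersides at z = 316 mm, each running between the inner faces of the legs it joins and aligned with the legs' outer faces on the other axis.

C is a bookshelf 972 mm wide overall, 362 mm deep and 1173 mm tall. The two sides are 28 mm thick vertical panels. 5 horizontal shelves of 19 mm thickness span between the inner faces of the sides; the lowest shelf sits on the floor and shelves are stacked with a clear vertical gap of 258 mm between each pair.

Two stools sit around the table at the −y, +x sides. The bookshelf is on top of the table.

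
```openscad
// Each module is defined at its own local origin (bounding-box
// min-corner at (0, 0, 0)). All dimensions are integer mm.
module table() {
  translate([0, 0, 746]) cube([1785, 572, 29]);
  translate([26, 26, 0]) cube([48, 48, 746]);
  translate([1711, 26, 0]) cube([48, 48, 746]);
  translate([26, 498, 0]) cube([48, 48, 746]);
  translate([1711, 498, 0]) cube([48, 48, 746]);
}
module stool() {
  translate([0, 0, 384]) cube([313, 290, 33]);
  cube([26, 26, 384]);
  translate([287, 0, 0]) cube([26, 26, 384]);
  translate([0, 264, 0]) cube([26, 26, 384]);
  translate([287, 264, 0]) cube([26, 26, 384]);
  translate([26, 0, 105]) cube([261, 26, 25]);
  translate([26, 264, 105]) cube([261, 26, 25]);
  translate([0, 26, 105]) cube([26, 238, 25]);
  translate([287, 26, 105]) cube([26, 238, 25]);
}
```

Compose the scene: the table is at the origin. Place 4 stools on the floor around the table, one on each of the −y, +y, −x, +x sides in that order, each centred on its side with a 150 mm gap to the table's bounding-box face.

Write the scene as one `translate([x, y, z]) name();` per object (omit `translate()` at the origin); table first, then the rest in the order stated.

table();
translate([736, -440, 0]) stool();
translate([736, 722, 0]) stool();
translate([-463, 141, 0]) stool();
translate([1935, 141, 0]) stool();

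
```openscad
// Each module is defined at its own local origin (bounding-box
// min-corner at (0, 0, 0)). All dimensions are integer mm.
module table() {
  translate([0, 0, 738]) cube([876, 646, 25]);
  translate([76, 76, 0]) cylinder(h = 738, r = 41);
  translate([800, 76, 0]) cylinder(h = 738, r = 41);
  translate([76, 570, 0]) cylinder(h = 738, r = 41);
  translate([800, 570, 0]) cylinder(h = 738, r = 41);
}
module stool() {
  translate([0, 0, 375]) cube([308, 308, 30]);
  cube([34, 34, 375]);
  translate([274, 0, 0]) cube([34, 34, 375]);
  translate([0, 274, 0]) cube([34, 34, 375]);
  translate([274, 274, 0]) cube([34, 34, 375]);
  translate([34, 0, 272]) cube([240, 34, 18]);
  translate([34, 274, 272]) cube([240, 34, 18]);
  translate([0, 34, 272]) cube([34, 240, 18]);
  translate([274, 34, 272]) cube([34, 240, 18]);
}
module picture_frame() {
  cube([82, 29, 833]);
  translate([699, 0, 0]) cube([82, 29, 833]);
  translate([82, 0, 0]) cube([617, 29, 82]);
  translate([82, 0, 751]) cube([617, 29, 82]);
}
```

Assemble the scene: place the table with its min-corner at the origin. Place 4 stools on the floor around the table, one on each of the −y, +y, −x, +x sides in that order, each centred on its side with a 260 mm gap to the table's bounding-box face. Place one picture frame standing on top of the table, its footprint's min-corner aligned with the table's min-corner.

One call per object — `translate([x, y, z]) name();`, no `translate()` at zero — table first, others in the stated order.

table();
translate([284, -568, 0]) stool();
translate([284, 906, 0]) stool();
translate([-568, 169, 0]) stool();
translate([1136, 169, 0]) stool();
translate([0, 0, 763]) picture_frame();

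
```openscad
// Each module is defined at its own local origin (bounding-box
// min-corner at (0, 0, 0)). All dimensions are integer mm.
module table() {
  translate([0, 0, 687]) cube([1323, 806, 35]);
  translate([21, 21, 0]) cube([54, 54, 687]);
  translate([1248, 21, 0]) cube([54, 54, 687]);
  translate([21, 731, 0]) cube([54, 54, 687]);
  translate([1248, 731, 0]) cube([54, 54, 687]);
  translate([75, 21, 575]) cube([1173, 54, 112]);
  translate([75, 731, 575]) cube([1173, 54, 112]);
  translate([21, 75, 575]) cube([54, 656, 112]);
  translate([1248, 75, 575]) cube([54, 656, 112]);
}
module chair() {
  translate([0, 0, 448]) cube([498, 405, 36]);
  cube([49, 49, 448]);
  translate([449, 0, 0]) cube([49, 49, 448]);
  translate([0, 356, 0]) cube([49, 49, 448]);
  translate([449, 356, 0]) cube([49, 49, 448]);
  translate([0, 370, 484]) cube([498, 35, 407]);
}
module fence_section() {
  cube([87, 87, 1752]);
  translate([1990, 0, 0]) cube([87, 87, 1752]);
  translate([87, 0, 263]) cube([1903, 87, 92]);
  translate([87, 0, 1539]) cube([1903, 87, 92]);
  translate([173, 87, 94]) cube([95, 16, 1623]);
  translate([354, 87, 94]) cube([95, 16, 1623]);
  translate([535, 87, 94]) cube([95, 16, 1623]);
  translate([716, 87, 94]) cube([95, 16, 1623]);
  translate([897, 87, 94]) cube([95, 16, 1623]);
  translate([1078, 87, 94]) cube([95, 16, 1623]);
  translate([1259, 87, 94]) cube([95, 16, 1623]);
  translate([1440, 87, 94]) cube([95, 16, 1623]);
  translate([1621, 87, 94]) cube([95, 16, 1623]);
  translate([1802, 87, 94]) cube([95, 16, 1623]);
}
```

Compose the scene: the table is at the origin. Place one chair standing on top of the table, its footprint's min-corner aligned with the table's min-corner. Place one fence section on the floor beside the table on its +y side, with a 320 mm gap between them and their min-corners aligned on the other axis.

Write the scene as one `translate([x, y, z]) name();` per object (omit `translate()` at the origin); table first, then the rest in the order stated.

table();
translate([0, 0, 722]) chair();
translate([0, 1126, 0]) fence_section();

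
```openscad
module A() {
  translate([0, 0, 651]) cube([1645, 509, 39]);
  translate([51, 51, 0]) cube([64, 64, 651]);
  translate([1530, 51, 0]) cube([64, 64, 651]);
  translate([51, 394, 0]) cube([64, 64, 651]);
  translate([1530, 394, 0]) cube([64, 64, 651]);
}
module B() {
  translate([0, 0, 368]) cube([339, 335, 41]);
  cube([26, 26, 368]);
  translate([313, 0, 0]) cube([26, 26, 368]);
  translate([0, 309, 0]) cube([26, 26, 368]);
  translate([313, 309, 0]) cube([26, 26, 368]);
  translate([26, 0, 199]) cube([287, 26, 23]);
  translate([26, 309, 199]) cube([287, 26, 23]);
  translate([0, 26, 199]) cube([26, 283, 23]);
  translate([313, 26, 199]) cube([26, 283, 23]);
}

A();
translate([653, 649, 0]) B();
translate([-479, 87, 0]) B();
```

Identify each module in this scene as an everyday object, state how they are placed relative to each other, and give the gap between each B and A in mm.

Each stool's nearest face is 140 mm from the table's bounding box.

A is a table. B is a stool. Two stools sit around the table at the +y, −x sides. The gap between each stool and the table is 140 mm.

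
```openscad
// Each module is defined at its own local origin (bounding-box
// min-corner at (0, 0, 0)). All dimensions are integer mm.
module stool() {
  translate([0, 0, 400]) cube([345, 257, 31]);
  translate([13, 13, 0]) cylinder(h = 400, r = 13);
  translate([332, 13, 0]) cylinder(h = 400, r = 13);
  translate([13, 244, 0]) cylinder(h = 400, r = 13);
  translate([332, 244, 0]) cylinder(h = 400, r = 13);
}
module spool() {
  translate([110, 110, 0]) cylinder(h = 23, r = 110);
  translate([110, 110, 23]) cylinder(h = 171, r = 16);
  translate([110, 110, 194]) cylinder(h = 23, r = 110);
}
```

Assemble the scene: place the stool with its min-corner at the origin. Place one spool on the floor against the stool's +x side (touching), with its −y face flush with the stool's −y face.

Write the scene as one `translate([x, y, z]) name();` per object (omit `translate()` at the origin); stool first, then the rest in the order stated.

stool();
translate([345, 0, 0]) spool();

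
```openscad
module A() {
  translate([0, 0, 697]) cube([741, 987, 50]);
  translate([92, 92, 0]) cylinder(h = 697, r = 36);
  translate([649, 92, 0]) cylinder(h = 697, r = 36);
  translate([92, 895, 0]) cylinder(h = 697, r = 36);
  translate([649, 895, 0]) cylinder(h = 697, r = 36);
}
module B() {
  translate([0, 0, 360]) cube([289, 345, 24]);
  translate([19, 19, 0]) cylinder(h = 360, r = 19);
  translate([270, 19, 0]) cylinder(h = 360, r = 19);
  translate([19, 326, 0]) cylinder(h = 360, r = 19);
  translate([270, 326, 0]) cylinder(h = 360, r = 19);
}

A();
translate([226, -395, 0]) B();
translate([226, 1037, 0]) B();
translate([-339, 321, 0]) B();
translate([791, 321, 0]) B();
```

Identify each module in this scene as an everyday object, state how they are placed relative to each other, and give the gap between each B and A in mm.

A is a table. B is a stool. Four stools sit around the table at the −y, +y, −x, +x sides. The gap between each stool and the table is 50 mm.

Each stool's nearest face is 50 mm from the table's bounding box.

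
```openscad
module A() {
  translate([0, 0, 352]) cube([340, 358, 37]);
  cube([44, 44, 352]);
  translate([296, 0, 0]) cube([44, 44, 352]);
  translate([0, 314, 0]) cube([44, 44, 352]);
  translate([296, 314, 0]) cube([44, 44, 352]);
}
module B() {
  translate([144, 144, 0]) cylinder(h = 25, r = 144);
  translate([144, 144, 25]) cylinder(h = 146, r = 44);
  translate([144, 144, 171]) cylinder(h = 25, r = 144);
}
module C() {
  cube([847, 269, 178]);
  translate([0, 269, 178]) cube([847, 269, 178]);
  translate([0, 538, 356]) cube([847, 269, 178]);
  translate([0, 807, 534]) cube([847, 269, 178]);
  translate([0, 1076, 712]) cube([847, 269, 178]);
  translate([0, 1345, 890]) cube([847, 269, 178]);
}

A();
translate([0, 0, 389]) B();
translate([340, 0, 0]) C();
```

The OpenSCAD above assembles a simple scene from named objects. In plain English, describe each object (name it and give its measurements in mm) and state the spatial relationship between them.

A is a four-legged stool. The seat is 340×358 mm, 37 mm thick, top at z = 389 mm. It stands on four square legs, each 44×44 mm in cross-section, from z = 0 to the seat underside, each flush with a corner of the seat.

B is a spool: two coaxial disc flanges of radius 144 mm and thickness 25 mm, joined by a core cylinder of radius 44 mm and height 146 mm. The lower flange rests on z = 0 and the three cylinders share a vertical axis.

C is a straight staircase of 6 solid steps. Each step is 847 mm wide (x), 269 mm deep (y, the going) and 178 mm tall (the rise). The first step rests on the floor; each subsequent step sits one going further in +y and one rise higher in +z, directly behind and above the previous step with no overlap.

The spool is on top of the stool. The staircase is against the stool's +x side, with their −y faces flush.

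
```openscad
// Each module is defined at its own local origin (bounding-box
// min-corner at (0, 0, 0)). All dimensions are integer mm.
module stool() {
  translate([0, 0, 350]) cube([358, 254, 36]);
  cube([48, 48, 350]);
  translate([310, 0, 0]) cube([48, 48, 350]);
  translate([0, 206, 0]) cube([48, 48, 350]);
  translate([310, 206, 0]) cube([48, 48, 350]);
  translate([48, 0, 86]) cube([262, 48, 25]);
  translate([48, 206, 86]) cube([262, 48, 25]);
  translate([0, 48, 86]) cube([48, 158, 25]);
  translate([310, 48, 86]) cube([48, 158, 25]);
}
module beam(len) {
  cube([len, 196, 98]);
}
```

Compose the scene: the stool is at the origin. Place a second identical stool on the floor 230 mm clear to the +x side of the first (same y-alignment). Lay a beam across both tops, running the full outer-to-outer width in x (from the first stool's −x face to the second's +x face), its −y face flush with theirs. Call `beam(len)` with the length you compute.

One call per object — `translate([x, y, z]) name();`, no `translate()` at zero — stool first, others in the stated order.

stool();
translate([588, 0, 0]) stool();
translate([0, 0, 386]) beam(946);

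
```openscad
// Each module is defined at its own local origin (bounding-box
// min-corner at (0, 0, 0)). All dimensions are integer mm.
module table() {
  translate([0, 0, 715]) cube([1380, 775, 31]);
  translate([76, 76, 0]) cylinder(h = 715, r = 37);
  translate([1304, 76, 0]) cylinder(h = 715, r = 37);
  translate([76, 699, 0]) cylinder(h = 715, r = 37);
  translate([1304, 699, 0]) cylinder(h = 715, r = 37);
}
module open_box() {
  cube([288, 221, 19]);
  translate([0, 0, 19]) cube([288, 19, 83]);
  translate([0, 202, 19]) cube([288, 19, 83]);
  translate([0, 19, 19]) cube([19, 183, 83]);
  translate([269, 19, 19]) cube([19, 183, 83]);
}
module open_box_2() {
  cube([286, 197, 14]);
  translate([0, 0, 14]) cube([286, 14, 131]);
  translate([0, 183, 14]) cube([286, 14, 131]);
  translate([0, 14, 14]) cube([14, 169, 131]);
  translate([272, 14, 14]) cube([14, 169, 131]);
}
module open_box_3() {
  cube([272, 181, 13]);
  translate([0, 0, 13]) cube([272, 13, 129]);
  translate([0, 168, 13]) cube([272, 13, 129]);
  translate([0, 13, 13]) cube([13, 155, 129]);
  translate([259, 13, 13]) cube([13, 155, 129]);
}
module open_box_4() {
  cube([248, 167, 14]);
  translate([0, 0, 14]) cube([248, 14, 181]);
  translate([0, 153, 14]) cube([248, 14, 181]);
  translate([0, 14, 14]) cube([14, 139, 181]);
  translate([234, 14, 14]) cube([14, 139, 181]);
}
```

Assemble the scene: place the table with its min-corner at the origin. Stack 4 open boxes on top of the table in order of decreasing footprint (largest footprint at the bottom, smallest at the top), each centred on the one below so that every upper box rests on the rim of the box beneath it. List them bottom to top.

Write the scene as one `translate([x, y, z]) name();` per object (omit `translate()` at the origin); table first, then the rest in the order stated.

table();
translate([546, 277, 746]) open_box();
translate([547, 289, 848]) open_box_2();
translate([554, 297, 993]) open_box_3();
translate([566, 304, 1135]) open_box_4();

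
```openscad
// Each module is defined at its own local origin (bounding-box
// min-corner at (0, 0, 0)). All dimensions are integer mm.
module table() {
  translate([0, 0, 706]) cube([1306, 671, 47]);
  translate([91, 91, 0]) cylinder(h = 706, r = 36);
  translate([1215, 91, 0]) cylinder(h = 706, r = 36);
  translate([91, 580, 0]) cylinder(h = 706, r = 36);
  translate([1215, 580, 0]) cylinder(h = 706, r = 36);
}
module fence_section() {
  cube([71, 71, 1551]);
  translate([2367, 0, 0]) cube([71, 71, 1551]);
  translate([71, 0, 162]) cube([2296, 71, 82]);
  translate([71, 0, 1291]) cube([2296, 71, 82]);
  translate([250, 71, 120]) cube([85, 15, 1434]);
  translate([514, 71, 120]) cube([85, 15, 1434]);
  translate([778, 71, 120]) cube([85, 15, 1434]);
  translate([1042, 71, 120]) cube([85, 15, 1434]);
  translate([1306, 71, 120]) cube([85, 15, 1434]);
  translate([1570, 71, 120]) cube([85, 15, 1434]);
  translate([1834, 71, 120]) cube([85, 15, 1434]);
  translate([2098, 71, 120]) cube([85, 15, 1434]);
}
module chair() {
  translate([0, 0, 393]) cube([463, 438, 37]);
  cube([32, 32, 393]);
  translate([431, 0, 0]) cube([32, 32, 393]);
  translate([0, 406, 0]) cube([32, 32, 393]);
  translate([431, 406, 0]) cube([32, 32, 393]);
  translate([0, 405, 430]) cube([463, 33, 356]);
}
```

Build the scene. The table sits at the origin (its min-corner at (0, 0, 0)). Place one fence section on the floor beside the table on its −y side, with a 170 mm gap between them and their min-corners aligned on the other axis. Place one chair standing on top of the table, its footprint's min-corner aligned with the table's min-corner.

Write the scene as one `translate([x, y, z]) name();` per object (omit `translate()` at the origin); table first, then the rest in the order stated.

table();
translate([0, -256, 0]) fence_section();
translate([0, 0, 753]) chair();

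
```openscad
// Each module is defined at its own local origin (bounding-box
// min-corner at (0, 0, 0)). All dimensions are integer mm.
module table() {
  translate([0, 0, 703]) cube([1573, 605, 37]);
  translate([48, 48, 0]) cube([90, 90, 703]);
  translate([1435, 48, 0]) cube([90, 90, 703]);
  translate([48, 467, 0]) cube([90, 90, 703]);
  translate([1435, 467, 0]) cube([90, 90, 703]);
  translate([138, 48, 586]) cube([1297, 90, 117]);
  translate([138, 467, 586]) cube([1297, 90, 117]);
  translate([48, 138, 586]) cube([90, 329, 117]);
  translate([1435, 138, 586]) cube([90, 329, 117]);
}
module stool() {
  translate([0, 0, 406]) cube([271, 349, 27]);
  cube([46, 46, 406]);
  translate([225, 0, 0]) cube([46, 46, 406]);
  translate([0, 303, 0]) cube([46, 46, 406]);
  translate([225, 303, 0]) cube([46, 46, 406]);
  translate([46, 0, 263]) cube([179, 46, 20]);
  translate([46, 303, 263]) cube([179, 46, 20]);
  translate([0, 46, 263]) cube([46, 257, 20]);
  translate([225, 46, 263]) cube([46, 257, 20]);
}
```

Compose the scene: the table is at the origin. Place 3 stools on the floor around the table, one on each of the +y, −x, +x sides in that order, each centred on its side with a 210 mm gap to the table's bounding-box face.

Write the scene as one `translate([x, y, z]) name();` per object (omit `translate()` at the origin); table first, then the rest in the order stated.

table();
translate([651, 815, 0]) stool();
translate([-481, 128, 0]) stool();
translate([1783, 128, 0]) stool();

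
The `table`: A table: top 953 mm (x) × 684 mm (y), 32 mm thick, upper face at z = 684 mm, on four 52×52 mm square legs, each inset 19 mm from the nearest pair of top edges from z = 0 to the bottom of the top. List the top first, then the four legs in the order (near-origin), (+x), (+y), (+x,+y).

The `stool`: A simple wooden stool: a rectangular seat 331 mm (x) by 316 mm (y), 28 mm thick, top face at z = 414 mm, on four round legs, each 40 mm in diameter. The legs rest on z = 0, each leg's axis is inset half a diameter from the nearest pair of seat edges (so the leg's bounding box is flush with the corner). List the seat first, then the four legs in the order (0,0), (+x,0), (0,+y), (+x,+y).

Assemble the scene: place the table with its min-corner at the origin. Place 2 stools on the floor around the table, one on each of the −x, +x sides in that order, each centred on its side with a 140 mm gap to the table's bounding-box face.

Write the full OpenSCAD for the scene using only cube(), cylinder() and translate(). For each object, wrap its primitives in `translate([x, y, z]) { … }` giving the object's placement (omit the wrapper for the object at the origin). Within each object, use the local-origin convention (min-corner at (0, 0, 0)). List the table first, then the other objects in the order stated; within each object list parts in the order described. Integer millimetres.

translate([0, 0, 652]) cube([953, 684, 32]);
translate([19, 19, 0]) cube([52, 52, 652]);
translate([882, 19, 0]) cube([52, 52, 652]);
translate([19, 613, 0]) cube([52, 52, 652]);
translate([882, 613, 0]) cube([52, 52, 652]);
translate([-471, 184, 0]) {
  translate([0, 0, 386]) cube([331, 316, 28]);
  translate([20, 20, 0]) cylinder(h = 386, r = 20);
  translate([311, 20, 0]) cylinder(h = 386, r = 20);
  translate([20, 296, 0]) cylinder(h = 386, r = 20);
  translate([311, 296, 0]) cylinder(h = 386, r = 20);
}
translate([1093, 184, 0]) {
  translate([0, 0, 386]) cube([331, 316, 28]);
  translate([20, 20, 0]) cylinder(h = 386, r = 20);
  translate([311, 20, 0]) cylinder(h = 386, r = 20);
  translate([20, 296, 0]) cylinder(h = 386, r = 20);
  translate([311, 296, 0]) cylinder(h = 386, r = 20);
}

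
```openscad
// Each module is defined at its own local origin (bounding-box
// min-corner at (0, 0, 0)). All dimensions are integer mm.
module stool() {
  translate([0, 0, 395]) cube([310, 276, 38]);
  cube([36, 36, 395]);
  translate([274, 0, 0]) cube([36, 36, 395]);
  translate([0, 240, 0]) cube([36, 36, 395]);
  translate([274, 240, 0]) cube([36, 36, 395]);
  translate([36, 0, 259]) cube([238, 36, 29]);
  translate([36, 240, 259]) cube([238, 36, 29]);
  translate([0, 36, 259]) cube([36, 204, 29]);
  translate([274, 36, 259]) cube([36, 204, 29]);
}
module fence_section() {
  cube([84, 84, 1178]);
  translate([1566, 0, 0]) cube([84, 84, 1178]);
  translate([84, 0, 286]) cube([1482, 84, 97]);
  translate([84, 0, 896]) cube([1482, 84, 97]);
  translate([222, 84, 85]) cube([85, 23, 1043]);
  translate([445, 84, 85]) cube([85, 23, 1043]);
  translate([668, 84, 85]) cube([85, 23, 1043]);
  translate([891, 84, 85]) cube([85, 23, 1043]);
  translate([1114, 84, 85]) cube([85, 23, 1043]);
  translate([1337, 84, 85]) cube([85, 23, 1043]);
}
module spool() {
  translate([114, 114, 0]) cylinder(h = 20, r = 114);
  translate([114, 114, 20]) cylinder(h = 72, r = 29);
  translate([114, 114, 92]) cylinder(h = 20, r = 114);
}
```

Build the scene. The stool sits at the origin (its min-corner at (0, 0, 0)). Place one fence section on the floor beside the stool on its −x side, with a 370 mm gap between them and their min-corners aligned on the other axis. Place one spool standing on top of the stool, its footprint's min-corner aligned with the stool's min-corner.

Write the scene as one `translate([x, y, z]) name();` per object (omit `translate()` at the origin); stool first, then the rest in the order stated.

stool();
translate([-2020, 0, 0]) fence_section();
translate([0, 0, 433]) spool();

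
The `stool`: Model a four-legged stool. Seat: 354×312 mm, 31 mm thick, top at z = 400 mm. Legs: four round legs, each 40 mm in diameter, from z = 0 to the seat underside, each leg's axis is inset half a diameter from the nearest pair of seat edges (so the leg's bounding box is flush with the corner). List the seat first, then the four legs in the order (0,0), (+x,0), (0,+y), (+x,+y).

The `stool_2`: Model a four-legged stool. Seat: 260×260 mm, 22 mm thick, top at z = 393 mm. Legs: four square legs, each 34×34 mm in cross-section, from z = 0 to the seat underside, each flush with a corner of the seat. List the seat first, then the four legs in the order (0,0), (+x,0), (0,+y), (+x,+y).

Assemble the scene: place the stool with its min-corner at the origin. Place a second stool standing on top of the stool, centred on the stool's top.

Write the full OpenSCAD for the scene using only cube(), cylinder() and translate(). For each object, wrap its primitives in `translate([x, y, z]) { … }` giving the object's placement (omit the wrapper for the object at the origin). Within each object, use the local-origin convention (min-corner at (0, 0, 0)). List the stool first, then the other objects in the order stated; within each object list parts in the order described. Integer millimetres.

translate([0, 0, 369]) cube([354, 312, 31]);
translate([20, 20, 0]) cylinder(h = 369, r = 20);
translate([334, 20, 0]) cylinder(h = 369, r = 20);
translate([20, 292, 0]) cylinder(h = 369, r = 20);
translate([334, 292, 0]) cylinder(h = 369, r = 20);
translate([47, 26, 400]) {
  translate([0, 0, 371]) cube([260, 260, 22]);
  cube([34, 34, 371]);
  translate([226, 0, 0]) cube([34, 34, 371]);
  translate([0, 226, 0]) cube([34, 34, 371]);
  translate([226, 226, 0]) cube([34, 34, 371]);
}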